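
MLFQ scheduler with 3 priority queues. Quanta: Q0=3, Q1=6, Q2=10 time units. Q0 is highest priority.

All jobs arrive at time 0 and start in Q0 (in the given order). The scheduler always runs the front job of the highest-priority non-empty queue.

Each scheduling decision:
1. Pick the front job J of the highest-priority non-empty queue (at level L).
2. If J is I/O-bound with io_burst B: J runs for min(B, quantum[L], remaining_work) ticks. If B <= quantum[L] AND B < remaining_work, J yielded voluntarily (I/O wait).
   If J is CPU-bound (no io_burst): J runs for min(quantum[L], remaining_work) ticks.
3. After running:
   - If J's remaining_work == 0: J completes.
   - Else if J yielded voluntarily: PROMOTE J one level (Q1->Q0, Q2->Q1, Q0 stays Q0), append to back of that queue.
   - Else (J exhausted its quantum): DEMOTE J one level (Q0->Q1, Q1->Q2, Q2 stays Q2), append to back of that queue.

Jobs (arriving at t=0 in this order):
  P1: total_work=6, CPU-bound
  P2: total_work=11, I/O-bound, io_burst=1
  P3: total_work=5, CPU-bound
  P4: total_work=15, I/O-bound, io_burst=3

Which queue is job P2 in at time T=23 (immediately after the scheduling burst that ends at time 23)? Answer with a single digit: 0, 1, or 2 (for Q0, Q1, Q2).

Answer: 0

Derivation:
t=0-3: P1@Q0 runs 3, rem=3, quantum used, demote→Q1. Q0=[P2,P3,P4] Q1=[P1] Q2=[]
t=3-4: P2@Q0 runs 1, rem=10, I/O yield, promote→Q0. Q0=[P3,P4,P2] Q1=[P1] Q2=[]
t=4-7: P3@Q0 runs 3, rem=2, quantum used, demote→Q1. Q0=[P4,P2] Q1=[P1,P3] Q2=[]
t=7-10: P4@Q0 runs 3, rem=12, I/O yield, promote→Q0. Q0=[P2,P4] Q1=[P1,P3] Q2=[]
t=10-11: P2@Q0 runs 1, rem=9, I/O yield, promote→Q0. Q0=[P4,P2] Q1=[P1,P3] Q2=[]
t=11-14: P4@Q0 runs 3, rem=9, I/O yield, promote→Q0. Q0=[P2,P4] Q1=[P1,P3] Q2=[]
t=14-15: P2@Q0 runs 1, rem=8, I/O yield, promote→Q0. Q0=[P4,P2] Q1=[P1,P3] Q2=[]
t=15-18: P4@Q0 runs 3, rem=6, I/O yield, promote→Q0. Q0=[P2,P4] Q1=[P1,P3] Q2=[]
t=18-19: P2@Q0 runs 1, rem=7, I/O yield, promote→Q0. Q0=[P4,P2] Q1=[P1,P3] Q2=[]
t=19-22: P4@Q0 runs 3, rem=3, I/O yield, promote→Q0. Q0=[P2,P4] Q1=[P1,P3] Q2=[]
t=22-23: P2@Q0 runs 1, rem=6, I/O yield, promote→Q0. Q0=[P4,P2] Q1=[P1,P3] Q2=[]
t=23-26: P4@Q0 runs 3, rem=0, completes. Q0=[P2] Q1=[P1,P3] Q2=[]
t=26-27: P2@Q0 runs 1, rem=5, I/O yield, promote→Q0. Q0=[P2] Q1=[P1,P3] Q2=[]
t=27-28: P2@Q0 runs 1, rem=4, I/O yield, promote→Q0. Q0=[P2] Q1=[P1,P3] Q2=[]
t=28-29: P2@Q0 runs 1, rem=3, I/O yield, promote→Q0. Q0=[P2] Q1=[P1,P3] Q2=[]
t=29-30: P2@Q0 runs 1, rem=2, I/O yield, promote→Q0. Q0=[P2] Q1=[P1,P3] Q2=[]
t=30-31: P2@Q0 runs 1, rem=1, I/O yield, promote→Q0. Q0=[P2] Q1=[P1,P3] Q2=[]
t=31-32: P2@Q0 runs 1, rem=0, completes. Q0=[] Q1=[P1,P3] Q2=[]
t=32-35: P1@Q1 runs 3, rem=0, completes. Q0=[] Q1=[P3] Q2=[]
t=35-37: P3@Q1 runs 2, rem=0, completes. Q0=[] Q1=[] Q2=[]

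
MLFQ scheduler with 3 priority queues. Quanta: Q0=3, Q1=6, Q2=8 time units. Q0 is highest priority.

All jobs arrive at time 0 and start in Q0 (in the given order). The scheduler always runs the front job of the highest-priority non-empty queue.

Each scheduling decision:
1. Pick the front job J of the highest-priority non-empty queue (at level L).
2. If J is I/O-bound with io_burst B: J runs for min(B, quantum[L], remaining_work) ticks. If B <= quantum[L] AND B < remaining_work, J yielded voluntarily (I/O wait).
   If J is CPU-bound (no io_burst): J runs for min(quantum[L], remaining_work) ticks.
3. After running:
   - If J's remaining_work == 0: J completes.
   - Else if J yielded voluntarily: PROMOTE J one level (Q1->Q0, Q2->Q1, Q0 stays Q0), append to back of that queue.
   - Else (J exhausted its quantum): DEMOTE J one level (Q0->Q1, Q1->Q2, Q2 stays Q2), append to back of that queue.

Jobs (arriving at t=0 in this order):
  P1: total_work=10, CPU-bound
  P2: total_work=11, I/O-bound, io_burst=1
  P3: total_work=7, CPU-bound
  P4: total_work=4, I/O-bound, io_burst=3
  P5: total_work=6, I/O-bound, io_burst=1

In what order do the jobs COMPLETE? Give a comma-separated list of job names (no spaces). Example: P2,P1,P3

Answer: P4,P5,P2,P3,P1

Derivation:
t=0-3: P1@Q0 runs 3, rem=7, quantum used, demote→Q1. Q0=[P2,P3,P4,P5] Q1=[P1] Q2=[]
t=3-4: P2@Q0 runs 1, rem=10, I/O yield, promote→Q0. Q0=[P3,P4,P5,P2] Q1=[P1] Q2=[]
t=4-7: P3@Q0 runs 3, rem=4, quantum used, demote→Q1. Q0=[P4,P5,P2] Q1=[P1,P3] Q2=[]
t=7-10: P4@Q0 runs 3, rem=1, I/O yield, promote→Q0. Q0=[P5,P2,P4] Q1=[P1,P3] Q2=[]
t=10-11: P5@Q0 runs 1, rem=5, I/O yield, promote→Q0. Q0=[P2,P4,P5] Q1=[P1,P3] Q2=[]
t=11-12: P2@Q0 runs 1, rem=9, I/O yield, promote→Q0. Q0=[P4,P5,P2] Q1=[P1,P3] Q2=[]
t=12-13: P4@Q0 runs 1, rem=0, completes. Q0=[P5,P2] Q1=[P1,P3] Q2=[]
t=13-14: P5@Q0 runs 1, rem=4, I/O yield, promote→Q0. Q0=[P2,P5] Q1=[P1,P3] Q2=[]
t=14-15: P2@Q0 runs 1, rem=8, I/O yield, promote→Q0. Q0=[P5,P2] Q1=[P1,P3] Q2=[]
t=15-16: P5@Q0 runs 1, rem=3, I/O yield, promote→Q0. Q0=[P2,P5] Q1=[P1,P3] Q2=[]
t=16-17: P2@Q0 runs 1, rem=7, I/O yield, promote→Q0. Q0=[P5,P2] Q1=[P1,P3] Q2=[]
t=17-18: P5@Q0 runs 1, rem=2, I/O yield, promote→Q0. Q0=[P2,P5] Q1=[P1,P3] Q2=[]
t=18-19: P2@Q0 runs 1, rem=6, I/O yield, promote→Q0. Q0=[P5,P2] Q1=[P1,P3] Q2=[]
t=19-20: P5@Q0 runs 1, rem=1, I/O yield, promote→Q0. Q0=[P2,P5] Q1=[P1,P3] Q2=[]
t=20-21: P2@Q0 runs 1, rem=5, I/O yield, promote→Q0. Q0=[P5,P2] Q1=[P1,P3] Q2=[]
t=21-22: P5@Q0 runs 1, rem=0, completes. Q0=[P2] Q1=[P1,P3] Q2=[]
t=22-23: P2@Q0 runs 1, rem=4, I/O yield, promote→Q0. Q0=[P2] Q1=[P1,P3] Q2=[]
t=23-24: P2@Q0 runs 1, rem=3, I/O yield, promote→Q0. Q0=[P2] Q1=[P1,P3] Q2=[]
t=24-25: P2@Q0 runs 1, rem=2, I/O yield, promote→Q0. Q0=[P2] Q1=[P1,P3] Q2=[]
t=25-26: P2@Q0 runs 1, rem=1, I/O yield, promote→Q0. Q0=[P2] Q1=[P1,P3] Q2=[]
t=26-27: P2@Q0 runs 1, rem=0, completes. Q0=[] Q1=[P1,P3] Q2=[]
t=27-33: P1@Q1 runs 6, rem=1, quantum used, demote→Q2. Q0=[] Q1=[P3] Q2=[P1]
t=33-37: P3@Q1 runs 4, rem=0, completes. Q0=[] Q1=[] Q2=[P1]
t=37-38: P1@Q2 runs 1, rem=0, completes. Q0=[] Q1=[] Q2=[]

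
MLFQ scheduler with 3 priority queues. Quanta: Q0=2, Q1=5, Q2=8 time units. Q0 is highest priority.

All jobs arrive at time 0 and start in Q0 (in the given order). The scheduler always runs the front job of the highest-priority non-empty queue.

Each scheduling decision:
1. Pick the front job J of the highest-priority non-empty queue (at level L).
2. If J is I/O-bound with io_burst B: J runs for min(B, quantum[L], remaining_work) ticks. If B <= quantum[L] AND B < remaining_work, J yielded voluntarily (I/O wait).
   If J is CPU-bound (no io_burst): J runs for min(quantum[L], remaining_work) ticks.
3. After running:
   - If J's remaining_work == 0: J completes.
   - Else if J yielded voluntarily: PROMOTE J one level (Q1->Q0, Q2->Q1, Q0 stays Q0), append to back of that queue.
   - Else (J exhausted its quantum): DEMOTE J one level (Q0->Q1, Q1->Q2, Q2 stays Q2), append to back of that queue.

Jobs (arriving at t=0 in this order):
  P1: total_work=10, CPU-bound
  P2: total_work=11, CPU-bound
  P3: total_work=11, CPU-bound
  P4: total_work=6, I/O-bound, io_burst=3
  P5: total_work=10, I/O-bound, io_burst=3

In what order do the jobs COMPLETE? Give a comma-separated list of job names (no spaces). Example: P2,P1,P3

t=0-2: P1@Q0 runs 2, rem=8, quantum used, demote→Q1. Q0=[P2,P3,P4,P5] Q1=[P1] Q2=[]
t=2-4: P2@Q0 runs 2, rem=9, quantum used, demote→Q1. Q0=[P3,P4,P5] Q1=[P1,P2] Q2=[]
t=4-6: P3@Q0 runs 2, rem=9, quantum used, demote→Q1. Q0=[P4,P5] Q1=[P1,P2,P3] Q2=[]
t=6-8: P4@Q0 runs 2, rem=4, quantum used, demote→Q1. Q0=[P5] Q1=[P1,P2,P3,P4] Q2=[]
t=8-10: P5@Q0 runs 2, rem=8, quantum used, demote→Q1. Q0=[] Q1=[P1,P2,P3,P4,P5] Q2=[]
t=10-15: P1@Q1 runs 5, rem=3, quantum used, demote→Q2. Q0=[] Q1=[P2,P3,P4,P5] Q2=[P1]
t=15-20: P2@Q1 runs 5, rem=4, quantum used, demote→Q2. Q0=[] Q1=[P3,P4,P5] Q2=[P1,P2]
t=20-25: P3@Q1 runs 5, rem=4, quantum used, demote→Q2. Q0=[] Q1=[P4,P5] Q2=[P1,P2,P3]
t=25-28: P4@Q1 runs 3, rem=1, I/O yield, promote→Q0. Q0=[P4] Q1=[P5] Q2=[P1,P2,P3]
t=28-29: P4@Q0 runs 1, rem=0, completes. Q0=[] Q1=[P5] Q2=[P1,P2,P3]
t=29-32: P5@Q1 runs 3, rem=5, I/O yield, promote→Q0. Q0=[P5] Q1=[] Q2=[P1,P2,P3]
t=32-34: P5@Q0 runs 2, rem=3, quantum used, demote→Q1. Q0=[] Q1=[P5] Q2=[P1,P2,P3]
t=34-37: P5@Q1 runs 3, rem=0, completes. Q0=[] Q1=[] Q2=[P1,P2,P3]
t=37-40: P1@Q2 runs 3, rem=0, completes. Q0=[] Q1=[] Q2=[P2,P3]
t=40-44: P2@Q2 runs 4, rem=0, completes. Q0=[] Q1=[] Q2=[P3]
t=44-48: P3@Q2 runs 4, rem=0, completes. Q0=[] Q1=[] Q2=[]

Answer: P4,P5,P1,P2,P3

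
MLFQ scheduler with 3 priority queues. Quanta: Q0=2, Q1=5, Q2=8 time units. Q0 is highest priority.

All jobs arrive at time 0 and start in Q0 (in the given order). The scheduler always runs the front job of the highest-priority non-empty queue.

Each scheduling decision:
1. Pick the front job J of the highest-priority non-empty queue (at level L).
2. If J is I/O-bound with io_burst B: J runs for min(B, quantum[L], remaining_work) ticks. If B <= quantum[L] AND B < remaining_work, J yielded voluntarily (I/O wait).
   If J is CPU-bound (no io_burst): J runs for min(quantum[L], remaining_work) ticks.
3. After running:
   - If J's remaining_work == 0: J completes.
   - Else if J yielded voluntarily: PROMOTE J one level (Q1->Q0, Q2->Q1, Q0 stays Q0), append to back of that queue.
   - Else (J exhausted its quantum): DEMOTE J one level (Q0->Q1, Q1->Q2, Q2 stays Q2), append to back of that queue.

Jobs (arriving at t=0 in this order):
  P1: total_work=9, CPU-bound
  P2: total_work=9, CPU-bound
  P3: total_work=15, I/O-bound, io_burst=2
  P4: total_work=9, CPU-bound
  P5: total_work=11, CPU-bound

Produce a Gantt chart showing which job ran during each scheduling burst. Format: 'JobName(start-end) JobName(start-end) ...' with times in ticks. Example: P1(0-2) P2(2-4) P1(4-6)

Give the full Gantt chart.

Answer: P1(0-2) P2(2-4) P3(4-6) P4(6-8) P5(8-10) P3(10-12) P3(12-14) P3(14-16) P3(16-18) P3(18-20) P3(20-22) P3(22-23) P1(23-28) P2(28-33) P4(33-38) P5(38-43) P1(43-45) P2(45-47) P4(47-49) P5(49-53)

Derivation:
t=0-2: P1@Q0 runs 2, rem=7, quantum used, demote→Q1. Q0=[P2,P3,P4,P5] Q1=[P1] Q2=[]
t=2-4: P2@Q0 runs 2, rem=7, quantum used, demote→Q1. Q0=[P3,P4,P5] Q1=[P1,P2] Q2=[]
t=4-6: P3@Q0 runs 2, rem=13, I/O yield, promote→Q0. Q0=[P4,P5,P3] Q1=[P1,P2] Q2=[]
t=6-8: P4@Q0 runs 2, rem=7, quantum used, demote→Q1. Q0=[P5,P3] Q1=[P1,P2,P4] Q2=[]
t=8-10: P5@Q0 runs 2, rem=9, quantum used, demote→Q1. Q0=[P3] Q1=[P1,P2,P4,P5] Q2=[]
t=10-12: P3@Q0 runs 2, rem=11, I/O yield, promote→Q0. Q0=[P3] Q1=[P1,P2,P4,P5] Q2=[]
t=12-14: P3@Q0 runs 2, rem=9, I/O yield, promote→Q0. Q0=[P3] Q1=[P1,P2,P4,P5] Q2=[]
t=14-16: P3@Q0 runs 2, rem=7, I/O yield, promote→Q0. Q0=[P3] Q1=[P1,P2,P4,P5] Q2=[]
t=16-18: P3@Q0 runs 2, rem=5, I/O yield, promote→Q0. Q0=[P3] Q1=[P1,P2,P4,P5] Q2=[]
t=18-20: P3@Q0 runs 2, rem=3, I/O yield, promote→Q0. Q0=[P3] Q1=[P1,P2,P4,P5] Q2=[]
t=20-22: P3@Q0 runs 2, rem=1, I/O yield, promote→Q0. Q0=[P3] Q1=[P1,P2,P4,P5] Q2=[]
t=22-23: P3@Q0 runs 1, rem=0, completes. Q0=[] Q1=[P1,P2,P4,P5] Q2=[]
t=23-28: P1@Q1 runs 5, rem=2, quantum used, demote→Q2. Q0=[] Q1=[P2,P4,P5] Q2=[P1]
t=28-33: P2@Q1 runs 5, rem=2, quantum used, demote→Q2. Q0=[] Q1=[P4,P5] Q2=[P1,P2]
t=33-38: P4@Q1 runs 5, rem=2, quantum used, demote→Q2. Q0=[] Q1=[P5] Q2=[P1,P2,P4]
t=38-43: P5@Q1 runs 5, rem=4, quantum used, demote→Q2. Q0=[] Q1=[] Q2=[P1,P2,P4,P5]
t=43-45: P1@Q2 runs 2, rem=0, completes. Q0=[] Q1=[] Q2=[P2,P4,P5]
t=45-47: P2@Q2 runs 2, rem=0, completes. Q0=[] Q1=[] Q2=[P4,P5]
t=47-49: P4@Q2 runs 2, rem=0, completes. Q0=[] Q1=[] Q2=[P5]
t=49-53: P5@Q2 runs 4, rem=0, completes. Q0=[] Q1=[] Q2=[]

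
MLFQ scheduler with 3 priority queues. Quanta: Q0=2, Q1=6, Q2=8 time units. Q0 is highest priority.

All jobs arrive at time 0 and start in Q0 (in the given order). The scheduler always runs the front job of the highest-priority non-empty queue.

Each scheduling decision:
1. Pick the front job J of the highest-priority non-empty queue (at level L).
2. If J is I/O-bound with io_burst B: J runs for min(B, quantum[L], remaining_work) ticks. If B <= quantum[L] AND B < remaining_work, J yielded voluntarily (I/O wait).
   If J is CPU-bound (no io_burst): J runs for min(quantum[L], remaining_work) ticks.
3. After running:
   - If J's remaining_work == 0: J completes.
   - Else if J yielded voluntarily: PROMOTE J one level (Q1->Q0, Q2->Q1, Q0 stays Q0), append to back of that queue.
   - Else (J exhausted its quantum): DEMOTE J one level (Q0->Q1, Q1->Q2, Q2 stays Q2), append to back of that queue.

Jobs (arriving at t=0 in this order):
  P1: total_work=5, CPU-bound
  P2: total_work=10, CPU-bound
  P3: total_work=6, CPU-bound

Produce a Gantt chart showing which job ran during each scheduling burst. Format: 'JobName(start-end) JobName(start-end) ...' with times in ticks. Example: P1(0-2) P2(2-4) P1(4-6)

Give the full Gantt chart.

Answer: P1(0-2) P2(2-4) P3(4-6) P1(6-9) P2(9-15) P3(15-19) P2(19-21)

Derivation:
t=0-2: P1@Q0 runs 2, rem=3, quantum used, demote→Q1. Q0=[P2,P3] Q1=[P1] Q2=[]
t=2-4: P2@Q0 runs 2, rem=8, quantum used, demote→Q1. Q0=[P3] Q1=[P1,P2] Q2=[]
t=4-6: P3@Q0 runs 2, rem=4, quantum used, demote→Q1. Q0=[] Q1=[P1,P2,P3] Q2=[]
t=6-9: P1@Q1 runs 3, rem=0, completes. Q0=[] Q1=[P2,P3] Q2=[]
t=9-15: P2@Q1 runs 6, rem=2, quantum used, demote→Q2. Q0=[] Q1=[P3] Q2=[P2]
t=15-19: P3@Q1 runs 4, rem=0, completes. Q0=[] Q1=[] Q2=[P2]
t=19-21: P2@Q2 runs 2, rem=0, completes. Q0=[] Q1=[] Q2=[]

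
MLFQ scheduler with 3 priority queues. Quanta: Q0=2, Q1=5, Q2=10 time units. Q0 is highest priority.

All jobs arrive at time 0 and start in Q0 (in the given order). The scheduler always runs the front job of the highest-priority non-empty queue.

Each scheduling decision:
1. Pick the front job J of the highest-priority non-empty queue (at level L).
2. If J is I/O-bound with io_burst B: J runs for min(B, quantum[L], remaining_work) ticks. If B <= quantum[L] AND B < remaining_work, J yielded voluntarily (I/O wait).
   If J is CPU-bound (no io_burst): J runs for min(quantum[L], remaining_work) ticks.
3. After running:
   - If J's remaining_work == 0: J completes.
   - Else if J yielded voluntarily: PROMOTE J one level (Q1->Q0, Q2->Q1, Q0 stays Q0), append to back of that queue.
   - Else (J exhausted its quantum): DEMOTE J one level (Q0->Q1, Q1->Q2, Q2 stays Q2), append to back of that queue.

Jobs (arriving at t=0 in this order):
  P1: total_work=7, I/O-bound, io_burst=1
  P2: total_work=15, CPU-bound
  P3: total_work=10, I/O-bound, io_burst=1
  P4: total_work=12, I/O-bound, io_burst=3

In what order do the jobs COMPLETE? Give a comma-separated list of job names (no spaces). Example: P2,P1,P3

t=0-1: P1@Q0 runs 1, rem=6, I/O yield, promote→Q0. Q0=[P2,P3,P4,P1] Q1=[] Q2=[]
t=1-3: P2@Q0 runs 2, rem=13, quantum used, demote→Q1. Q0=[P3,P4,P1] Q1=[P2] Q2=[]
t=3-4: P3@Q0 runs 1, rem=9, I/O yield, promote→Q0. Q0=[P4,P1,P3] Q1=[P2] Q2=[]
t=4-6: P4@Q0 runs 2, rem=10, quantum used, demote→Q1. Q0=[P1,P3] Q1=[P2,P4] Q2=[]
t=6-7: P1@Q0 runs 1, rem=5, I/O yield, promote→Q0. Q0=[P3,P1] Q1=[P2,P4] Q2=[]
t=7-8: P3@Q0 runs 1, rem=8, I/O yield, promote→Q0. Q0=[P1,P3] Q1=[P2,P4] Q2=[]
t=8-9: P1@Q0 runs 1, rem=4, I/O yield, promote→Q0. Q0=[P3,P1] Q1=[P2,P4] Q2=[]
t=9-10: P3@Q0 runs 1, rem=7, I/O yield, promote→Q0. Q0=[P1,P3] Q1=[P2,P4] Q2=[]
t=10-11: P1@Q0 runs 1, rem=3, I/O yield, promote→Q0. Q0=[P3,P1] Q1=[P2,P4] Q2=[]
t=11-12: P3@Q0 runs 1, rem=6, I/O yield, promote→Q0. Q0=[P1,P3] Q1=[P2,P4] Q2=[]
t=12-13: P1@Q0 runs 1, rem=2, I/O yield, promote→Q0. Q0=[P3,P1] Q1=[P2,P4] Q2=[]
t=13-14: P3@Q0 runs 1, rem=5, I/O yield, promote→Q0. Q0=[P1,P3] Q1=[P2,P4] Q2=[]
t=14-15: P1@Q0 runs 1, rem=1, I/O yield, promote→Q0. Q0=[P3,P1] Q1=[P2,P4] Q2=[]
t=15-16: P3@Q0 runs 1, rem=4, I/O yield, promote→Q0. Q0=[P1,P3] Q1=[P2,P4] Q2=[]
t=16-17: P1@Q0 runs 1, rem=0, completes. Q0=[P3] Q1=[P2,P4] Q2=[]
t=17-18: P3@Q0 runs 1, rem=3, I/O yield, promote→Q0. Q0=[P3] Q1=[P2,P4] Q2=[]
t=18-19: P3@Q0 runs 1, rem=2, I/O yield, promote→Q0. Q0=[P3] Q1=[P2,P4] Q2=[]
t=19-20: P3@Q0 runs 1, rem=1, I/O yield, promote→Q0. Q0=[P3] Q1=[P2,P4] Q2=[]
t=20-21: P3@Q0 runs 1, rem=0, completes. Q0=[] Q1=[P2,P4] Q2=[]
t=21-26: P2@Q1 runs 5, rem=8, quantum used, demote→Q2. Q0=[] Q1=[P4] Q2=[P2]
t=26-29: P4@Q1 runs 3, rem=7, I/O yield, promote→Q0. Q0=[P4] Q1=[] Q2=[P2]
t=29-31: P4@Q0 runs 2, rem=5, quantum used, demote→Q1. Q0=[] Q1=[P4] Q2=[P2]
t=31-34: P4@Q1 runs 3, rem=2, I/O yield, promote→Q0. Q0=[P4] Q1=[] Q2=[P2]
t=34-36: P4@Q0 runs 2, rem=0, completes. Q0=[] Q1=[] Q2=[P2]
t=36-44: P2@Q2 runs 8, rem=0, completes. Q0=[] Q1=[] Q2=[]

Answer: P1,P3,P4,P2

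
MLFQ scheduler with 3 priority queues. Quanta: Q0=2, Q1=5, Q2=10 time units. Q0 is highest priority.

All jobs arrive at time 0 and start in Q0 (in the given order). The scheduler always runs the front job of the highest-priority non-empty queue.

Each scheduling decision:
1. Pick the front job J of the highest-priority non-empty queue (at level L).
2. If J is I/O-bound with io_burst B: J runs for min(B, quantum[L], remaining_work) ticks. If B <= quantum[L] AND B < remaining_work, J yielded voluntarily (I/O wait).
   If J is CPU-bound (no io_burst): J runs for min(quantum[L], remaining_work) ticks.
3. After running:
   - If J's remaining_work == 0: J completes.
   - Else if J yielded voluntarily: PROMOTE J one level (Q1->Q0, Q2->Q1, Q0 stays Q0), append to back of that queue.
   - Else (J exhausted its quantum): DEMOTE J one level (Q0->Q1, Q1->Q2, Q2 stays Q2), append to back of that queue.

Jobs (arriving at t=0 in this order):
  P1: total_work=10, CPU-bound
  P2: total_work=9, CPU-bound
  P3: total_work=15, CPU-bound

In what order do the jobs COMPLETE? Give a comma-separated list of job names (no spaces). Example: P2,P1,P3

Answer: P1,P2,P3

Derivation:
t=0-2: P1@Q0 runs 2, rem=8, quantum used, demote→Q1. Q0=[P2,P3] Q1=[P1] Q2=[]
t=2-4: P2@Q0 runs 2, rem=7, quantum used, demote→Q1. Q0=[P3] Q1=[P1,P2] Q2=[]
t=4-6: P3@Q0 runs 2, rem=13, quantum used, demote→Q1. Q0=[] Q1=[P1,P2,P3] Q2=[]
t=6-11: P1@Q1 runs 5, rem=3, quantum used, demote→Q2. Q0=[] Q1=[P2,P3] Q2=[P1]
t=11-16: P2@Q1 runs 5, rem=2, quantum used, demote→Q2. Q0=[] Q1=[P3] Q2=[P1,P2]
t=16-21: P3@Q1 runs 5, rem=8, quantum used, demote→Q2. Q0=[] Q1=[] Q2=[P1,P2,P3]
t=21-24: P1@Q2 runs 3, rem=0, completes. Q0=[] Q1=[] Q2=[P2,P3]
t=24-26: P2@Q2 runs 2, rem=0, completes. Q0=[] Q1=[] Q2=[P3]
t=26-34: P3@Q2 runs 8, rem=0, completes. Q0=[] Q1=[] Q2=[]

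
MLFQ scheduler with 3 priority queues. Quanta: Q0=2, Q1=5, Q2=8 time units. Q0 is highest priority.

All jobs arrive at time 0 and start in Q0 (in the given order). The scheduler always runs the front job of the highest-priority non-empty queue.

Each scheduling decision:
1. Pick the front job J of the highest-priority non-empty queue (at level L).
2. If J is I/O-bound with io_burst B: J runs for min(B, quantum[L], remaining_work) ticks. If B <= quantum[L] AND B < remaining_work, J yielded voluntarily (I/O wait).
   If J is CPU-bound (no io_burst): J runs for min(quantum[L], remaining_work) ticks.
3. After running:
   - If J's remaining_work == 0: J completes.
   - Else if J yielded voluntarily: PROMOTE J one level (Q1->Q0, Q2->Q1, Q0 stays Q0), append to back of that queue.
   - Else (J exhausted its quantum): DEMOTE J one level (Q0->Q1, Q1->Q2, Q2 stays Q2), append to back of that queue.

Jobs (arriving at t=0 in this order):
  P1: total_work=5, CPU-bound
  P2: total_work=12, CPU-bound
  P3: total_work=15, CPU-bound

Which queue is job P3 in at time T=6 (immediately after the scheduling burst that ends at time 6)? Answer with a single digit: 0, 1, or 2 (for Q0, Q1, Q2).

Answer: 1

Derivation:
t=0-2: P1@Q0 runs 2, rem=3, quantum used, demote→Q1. Q0=[P2,P3] Q1=[P1] Q2=[]
t=2-4: P2@Q0 runs 2, rem=10, quantum used, demote→Q1. Q0=[P3] Q1=[P1,P2] Q2=[]
t=4-6: P3@Q0 runs 2, rem=13, quantum used, demote→Q1. Q0=[] Q1=[P1,P2,P3] Q2=[]
t=6-9: P1@Q1 runs 3, rem=0, completes. Q0=[] Q1=[P2,P3] Q2=[]
t=9-14: P2@Q1 runs 5, rem=5, quantum used, demote→Q2. Q0=[] Q1=[P3] Q2=[P2]
t=14-19: P3@Q1 runs 5, rem=8, quantum used, demote→Q2. Q0=[] Q1=[] Q2=[P2,P3]
t=19-24: P2@Q2 runs 5, rem=0, completes. Q0=[] Q1=[] Q2=[P3]
t=24-32: P3@Q2 runs 8, rem=0, completes. Q0=[] Q1=[] Q2=[]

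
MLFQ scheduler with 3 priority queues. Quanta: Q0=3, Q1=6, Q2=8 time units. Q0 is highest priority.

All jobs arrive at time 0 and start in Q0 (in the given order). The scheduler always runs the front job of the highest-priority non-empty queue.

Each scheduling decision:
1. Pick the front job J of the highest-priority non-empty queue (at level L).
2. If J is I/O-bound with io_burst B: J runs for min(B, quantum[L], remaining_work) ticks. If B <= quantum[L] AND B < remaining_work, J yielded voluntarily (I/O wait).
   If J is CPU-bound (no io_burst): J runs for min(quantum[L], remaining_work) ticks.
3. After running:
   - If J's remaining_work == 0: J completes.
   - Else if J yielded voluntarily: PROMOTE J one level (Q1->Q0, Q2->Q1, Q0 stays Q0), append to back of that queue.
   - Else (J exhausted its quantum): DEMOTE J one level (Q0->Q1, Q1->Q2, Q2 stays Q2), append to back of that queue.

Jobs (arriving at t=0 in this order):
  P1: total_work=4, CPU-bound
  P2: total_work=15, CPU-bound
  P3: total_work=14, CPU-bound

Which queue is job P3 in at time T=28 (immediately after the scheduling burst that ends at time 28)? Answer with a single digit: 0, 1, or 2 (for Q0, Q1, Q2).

Answer: 2

Derivation:
t=0-3: P1@Q0 runs 3, rem=1, quantum used, demote→Q1. Q0=[P2,P3] Q1=[P1] Q2=[]
t=3-6: P2@Q0 runs 3, rem=12, quantum used, demote→Q1. Q0=[P3] Q1=[P1,P2] Q2=[]
t=6-9: P3@Q0 runs 3, rem=11, quantum used, demote→Q1. Q0=[] Q1=[P1,P2,P3] Q2=[]
t=9-10: P1@Q1 runs 1, rem=0, completes. Q0=[] Q1=[P2,P3] Q2=[]
t=10-16: P2@Q1 runs 6, rem=6, quantum used, demote→Q2. Q0=[] Q1=[P3] Q2=[P2]
t=16-22: P3@Q1 runs 6, rem=5, quantum used, demote→Q2. Q0=[] Q1=[] Q2=[P2,P3]
t=22-28: P2@Q2 runs 6, rem=0, completes. Q0=[] Q1=[] Q2=[P3]
t=28-33: P3@Q2 runs 5, rem=0, completes. Q0=[] Q1=[] Q2=[]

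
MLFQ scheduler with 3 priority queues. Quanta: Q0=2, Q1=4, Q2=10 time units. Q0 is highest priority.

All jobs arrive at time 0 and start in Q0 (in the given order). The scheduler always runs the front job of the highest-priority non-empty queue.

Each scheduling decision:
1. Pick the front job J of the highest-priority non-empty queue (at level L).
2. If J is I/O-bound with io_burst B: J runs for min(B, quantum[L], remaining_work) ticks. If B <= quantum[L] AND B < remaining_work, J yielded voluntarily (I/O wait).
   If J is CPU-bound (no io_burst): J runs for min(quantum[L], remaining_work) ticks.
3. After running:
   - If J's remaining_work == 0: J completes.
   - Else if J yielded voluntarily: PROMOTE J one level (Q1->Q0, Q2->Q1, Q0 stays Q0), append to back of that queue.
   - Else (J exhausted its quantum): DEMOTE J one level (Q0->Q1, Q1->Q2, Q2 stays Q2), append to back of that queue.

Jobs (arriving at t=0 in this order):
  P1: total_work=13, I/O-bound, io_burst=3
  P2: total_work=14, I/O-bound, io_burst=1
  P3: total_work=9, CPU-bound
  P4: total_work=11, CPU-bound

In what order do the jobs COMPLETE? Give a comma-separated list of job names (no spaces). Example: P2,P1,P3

Answer: P2,P1,P3,P4

Derivation:
t=0-2: P1@Q0 runs 2, rem=11, quantum used, demote→Q1. Q0=[P2,P3,P4] Q1=[P1] Q2=[]
t=2-3: P2@Q0 runs 1, rem=13, I/O yield, promote→Q0. Q0=[P3,P4,P2] Q1=[P1] Q2=[]
t=3-5: P3@Q0 runs 2, rem=7, quantum used, demote→Q1. Q0=[P4,P2] Q1=[P1,P3] Q2=[]
t=5-7: P4@Q0 runs 2, rem=9, quantum used, demote→Q1. Q0=[P2] Q1=[P1,P3,P4] Q2=[]
t=7-8: P2@Q0 runs 1, rem=12, I/O yield, promote→Q0. Q0=[P2] Q1=[P1,P3,P4] Q2=[]
t=8-9: P2@Q0 runs 1, rem=11, I/O yield, promote→Q0. Q0=[P2] Q1=[P1,P3,P4] Q2=[]
t=9-10: P2@Q0 runs 1, rem=10, I/O yield, promote→Q0. Q0=[P2] Q1=[P1,P3,P4] Q2=[]
t=10-11: P2@Q0 runs 1, rem=9, I/O yield, promote→Q0. Q0=[P2] Q1=[P1,P3,P4] Q2=[]
t=11-12: P2@Q0 runs 1, rem=8, I/O yield, promote→Q0. Q0=[P2] Q1=[P1,P3,P4] Q2=[]
t=12-13: P2@Q0 runs 1, rem=7, I/O yield, promote→Q0. Q0=[P2] Q1=[P1,P3,P4] Q2=[]
t=13-14: P2@Q0 runs 1, rem=6, I/O yield, promote→Q0. Q0=[P2] Q1=[P1,P3,P4] Q2=[]
t=14-15: P2@Q0 runs 1, rem=5, I/O yield, promote→Q0. Q0=[P2] Q1=[P1,P3,P4] Q2=[]
t=15-16: P2@Q0 runs 1, rem=4, I/O yield, promote→Q0. Q0=[P2] Q1=[P1,P3,P4] Q2=[]
t=16-17: P2@Q0 runs 1, rem=3, I/O yield, promote→Q0. Q0=[P2] Q1=[P1,P3,P4] Q2=[]
t=17-18: P2@Q0 runs 1, rem=2, I/O yield, promote→Q0. Q0=[P2] Q1=[P1,P3,P4] Q2=[]
t=18-19: P2@Q0 runs 1, rem=1, I/O yield, promote→Q0. Q0=[P2] Q1=[P1,P3,P4] Q2=[]
t=19-20: P2@Q0 runs 1, rem=0, completes. Q0=[] Q1=[P1,P3,P4] Q2=[]
t=20-23: P1@Q1 runs 3, rem=8, I/O yield, promote→Q0. Q0=[P1] Q1=[P3,P4] Q2=[]
t=23-25: P1@Q0 runs 2, rem=6, quantum used, demote→Q1. Q0=[] Q1=[P3,P4,P1] Q2=[]
t=25-29: P3@Q1 runs 4, rem=3, quantum used, demote→Q2. Q0=[] Q1=[P4,P1] Q2=[P3]
t=29-33: P4@Q1 runs 4, rem=5, quantum used, demote→Q2. Q0=[] Q1=[P1] Q2=[P3,P4]
t=33-36: P1@Q1 runs 3, rem=3, I/O yield, promote→Q0. Q0=[P1] Q1=[] Q2=[P3,P4]
t=36-38: P1@Q0 runs 2, rem=1, quantum used, demote→Q1. Q0=[] Q1=[P1] Q2=[P3,P4]
t=38-39: P1@Q1 runs 1, rem=0, completes. Q0=[] Q1=[] Q2=[P3,P4]
t=39-42: P3@Q2 runs 3, rem=0, completes. Q0=[] Q1=[] Q2=[P4]
t=42-47: P4@Q2 runs 5, rem=0, completes. Q0=[] Q1=[] Q2=[]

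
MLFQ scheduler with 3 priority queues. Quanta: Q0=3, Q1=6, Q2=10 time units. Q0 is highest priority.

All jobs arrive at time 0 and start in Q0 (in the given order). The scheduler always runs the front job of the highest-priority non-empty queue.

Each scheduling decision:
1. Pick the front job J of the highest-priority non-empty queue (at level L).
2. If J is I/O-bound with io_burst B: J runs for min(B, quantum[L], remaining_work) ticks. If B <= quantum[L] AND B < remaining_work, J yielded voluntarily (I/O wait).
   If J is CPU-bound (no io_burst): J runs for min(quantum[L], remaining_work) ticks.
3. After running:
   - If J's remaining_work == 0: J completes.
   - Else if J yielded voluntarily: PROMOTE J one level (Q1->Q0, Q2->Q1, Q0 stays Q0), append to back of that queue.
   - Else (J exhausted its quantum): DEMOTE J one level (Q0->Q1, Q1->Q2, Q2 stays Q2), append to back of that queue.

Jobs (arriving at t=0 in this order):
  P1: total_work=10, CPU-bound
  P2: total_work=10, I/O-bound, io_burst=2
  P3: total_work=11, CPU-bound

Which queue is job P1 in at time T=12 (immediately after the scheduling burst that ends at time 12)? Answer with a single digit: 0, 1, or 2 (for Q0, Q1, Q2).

t=0-3: P1@Q0 runs 3, rem=7, quantum used, demote→Q1. Q0=[P2,P3] Q1=[P1] Q2=[]
t=3-5: P2@Q0 runs 2, rem=8, I/O yield, promote→Q0. Q0=[P3,P2] Q1=[P1] Q2=[]
t=5-8: P3@Q0 runs 3, rem=8, quantum used, demote→Q1. Q0=[P2] Q1=[P1,P3] Q2=[]
t=8-10: P2@Q0 runs 2, rem=6, I/O yield, promote→Q0. Q0=[P2] Q1=[P1,P3] Q2=[]
t=10-12: P2@Q0 runs 2, rem=4, I/O yield, promote→Q0. Q0=[P2] Q1=[P1,P3] Q2=[]
t=12-14: P2@Q0 runs 2, rem=2, I/O yield, promote→Q0. Q0=[P2] Q1=[P1,P3] Q2=[]
t=14-16: P2@Q0 runs 2, rem=0, completes. Q0=[] Q1=[P1,P3] Q2=[]
t=16-22: P1@Q1 runs 6, rem=1, quantum used, demote→Q2. Q0=[] Q1=[P3] Q2=[P1]
t=22-28: P3@Q1 runs 6, rem=2, quantum used, demote→Q2. Q0=[] Q1=[] Q2=[P1,P3]
t=28-29: P1@Q2 runs 1, rem=0, completes. Q0=[] Q1=[] Q2=[P3]
t=29-31: P3@Q2 runs 2, rem=0, completes. Q0=[] Q1=[] Q2=[]

Answer: 1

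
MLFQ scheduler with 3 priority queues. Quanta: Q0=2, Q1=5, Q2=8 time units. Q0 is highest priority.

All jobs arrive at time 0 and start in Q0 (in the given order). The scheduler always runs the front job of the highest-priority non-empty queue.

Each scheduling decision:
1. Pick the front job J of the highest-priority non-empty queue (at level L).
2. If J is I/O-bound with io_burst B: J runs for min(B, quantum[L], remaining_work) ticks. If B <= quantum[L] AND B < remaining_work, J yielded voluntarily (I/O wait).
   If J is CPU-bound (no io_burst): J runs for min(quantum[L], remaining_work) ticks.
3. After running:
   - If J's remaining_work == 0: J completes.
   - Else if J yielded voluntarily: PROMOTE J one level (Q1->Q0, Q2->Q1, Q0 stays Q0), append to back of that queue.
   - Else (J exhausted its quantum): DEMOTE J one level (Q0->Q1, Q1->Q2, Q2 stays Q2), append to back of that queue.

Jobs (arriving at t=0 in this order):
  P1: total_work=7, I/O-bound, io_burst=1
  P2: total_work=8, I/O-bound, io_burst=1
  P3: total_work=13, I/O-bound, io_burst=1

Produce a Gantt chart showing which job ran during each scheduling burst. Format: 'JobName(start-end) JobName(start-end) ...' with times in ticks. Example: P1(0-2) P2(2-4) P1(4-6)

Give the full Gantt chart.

t=0-1: P1@Q0 runs 1, rem=6, I/O yield, promote→Q0. Q0=[P2,P3,P1] Q1=[] Q2=[]
t=1-2: P2@Q0 runs 1, rem=7, I/O yield, promote→Q0. Q0=[P3,P1,P2] Q1=[] Q2=[]
t=2-3: P3@Q0 runs 1, rem=12, I/O yield, promote→Q0. Q0=[P1,P2,P3] Q1=[] Q2=[]
t=3-4: P1@Q0 runs 1, rem=5, I/O yield, promote→Q0. Q0=[P2,P3,P1] Q1=[] Q2=[]
t=4-5: P2@Q0 runs 1, rem=6, I/O yield, promote→Q0. Q0=[P3,P1,P2] Q1=[] Q2=[]
t=5-6: P3@Q0 runs 1, rem=11, I/O yield, promote→Q0. Q0=[P1,P2,P3] Q1=[] Q2=[]
t=6-7: P1@Q0 runs 1, rem=4, I/O yield, promote→Q0. Q0=[P2,P3,P1] Q1=[] Q2=[]
t=7-8: P2@Q0 runs 1, rem=5, I/O yield, promote→Q0. Q0=[P3,P1,P2] Q1=[] Q2=[]
t=8-9: P3@Q0 runs 1, rem=10, I/O yield, promote→Q0. Q0=[P1,P2,P3] Q1=[] Q2=[]
t=9-10: P1@Q0 runs 1, rem=3, I/O yield, promote→Q0. Q0=[P2,P3,P1] Q1=[] Q2=[]
t=10-11: P2@Q0 runs 1, rem=4, I/O yield, promote→Q0. Q0=[P3,P1,P2] Q1=[] Q2=[]
t=11-12: P3@Q0 runs 1, rem=9, I/O yield, promote→Q0. Q0=[P1,P2,P3] Q1=[] Q2=[]
t=12-13: P1@Q0 runs 1, rem=2, I/O yield, promote→Q0. Q0=[P2,P3,P1] Q1=[] Q2=[]
t=13-14: P2@Q0 runs 1, rem=3, I/O yield, promote→Q0. Q0=[P3,P1,P2] Q1=[] Q2=[]
t=14-15: P3@Q0 runs 1, rem=8, I/O yield, promote→Q0. Q0=[P1,P2,P3] Q1=[] Q2=[]
t=15-16: P1@Q0 runs 1, rem=1, I/O yield, promote→Q0. Q0=[P2,P3,P1] Q1=[] Q2=[]
t=16-17: P2@Q0 runs 1, rem=2, I/O yield, promote→Q0. Q0=[P3,P1,P2] Q1=[] Q2=[]
t=17-18: P3@Q0 runs 1, rem=7, I/O yield, promote→Q0. Q0=[P1,P2,P3] Q1=[] Q2=[]
t=18-19: P1@Q0 runs 1, rem=0, completes. Q0=[P2,P3] Q1=[] Q2=[]
t=19-20: P2@Q0 runs 1, rem=1, I/O yield, promote→Q0. Q0=[P3,P2] Q1=[] Q2=[]
t=20-21: P3@Q0 runs 1, rem=6, I/O yield, promote→Q0. Q0=[P2,P3] Q1=[] Q2=[]
t=21-22: P2@Q0 runs 1, rem=0, completes. Q0=[P3] Q1=[] Q2=[]
t=22-23: P3@Q0 runs 1, rem=5, I/O yield, promote→Q0. Q0=[P3] Q1=[] Q2=[]
t=23-24: P3@Q0 runs 1, rem=4, I/O yield, promote→Q0. Q0=[P3] Q1=[] Q2=[]
t=24-25: P3@Q0 runs 1, rem=3, I/O yield, promote→Q0. Q0=[P3] Q1=[] Q2=[]
t=25-26: P3@Q0 runs 1, rem=2, I/O yield, promote→Q0. Q0=[P3] Q1=[] Q2=[]
t=26-27: P3@Q0 runs 1, rem=1, I/O yield, promote→Q0. Q0=[P3] Q1=[] Q2=[]
t=27-28: P3@Q0 runs 1, rem=0, completes. Q0=[] Q1=[] Q2=[]

Answer: P1(0-1) P2(1-2) P3(2-3) P1(3-4) P2(4-5) P3(5-6) P1(6-7) P2(7-8) P3(8-9) P1(9-10) P2(10-11) P3(11-12) P1(12-13) P2(13-14) P3(14-15) P1(15-16) P2(16-17) P3(17-18) P1(18-19) P2(19-20) P3(20-21) P2(21-22) P3(22-23) P3(23-24) P3(24-25) P3(25-26) P3(26-27) P3(27-28)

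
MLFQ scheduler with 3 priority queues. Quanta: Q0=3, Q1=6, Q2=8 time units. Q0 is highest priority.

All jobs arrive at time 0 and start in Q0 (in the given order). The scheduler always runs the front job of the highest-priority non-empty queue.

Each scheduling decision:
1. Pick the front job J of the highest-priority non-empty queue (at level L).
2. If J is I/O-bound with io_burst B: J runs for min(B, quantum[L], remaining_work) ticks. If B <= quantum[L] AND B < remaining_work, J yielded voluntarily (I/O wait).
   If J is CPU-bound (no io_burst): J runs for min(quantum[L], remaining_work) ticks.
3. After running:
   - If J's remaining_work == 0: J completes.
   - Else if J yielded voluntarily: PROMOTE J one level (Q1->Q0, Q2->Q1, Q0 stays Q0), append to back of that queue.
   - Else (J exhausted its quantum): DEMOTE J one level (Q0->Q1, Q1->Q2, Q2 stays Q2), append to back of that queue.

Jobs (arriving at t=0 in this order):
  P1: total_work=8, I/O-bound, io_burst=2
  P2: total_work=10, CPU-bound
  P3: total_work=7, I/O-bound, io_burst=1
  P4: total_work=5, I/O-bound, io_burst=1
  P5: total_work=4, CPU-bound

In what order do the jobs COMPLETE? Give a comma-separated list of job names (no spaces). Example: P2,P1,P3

t=0-2: P1@Q0 runs 2, rem=6, I/O yield, promote→Q0. Q0=[P2,P3,P4,P5,P1] Q1=[] Q2=[]
t=2-5: P2@Q0 runs 3, rem=7, quantum used, demote→Q1. Q0=[P3,P4,P5,P1] Q1=[P2] Q2=[]
t=5-6: P3@Q0 runs 1, rem=6, I/O yield, promote→Q0. Q0=[P4,P5,P1,P3] Q1=[P2] Q2=[]
t=6-7: P4@Q0 runs 1, rem=4, I/O yield, promote→Q0. Q0=[P5,P1,P3,P4] Q1=[P2] Q2=[]
t=7-10: P5@Q0 runs 3, rem=1, quantum used, demote→Q1. Q0=[P1,P3,P4] Q1=[P2,P5] Q2=[]
t=10-12: P1@Q0 runs 2, rem=4, I/O yield, promote→Q0. Q0=[P3,P4,P1] Q1=[P2,P5] Q2=[]
t=12-13: P3@Q0 runs 1, rem=5, I/O yield, promote→Q0. Q0=[P4,P1,P3] Q1=[P2,P5] Q2=[]
t=13-14: P4@Q0 runs 1, rem=3, I/O yield, promote→Q0. Q0=[P1,P3,P4] Q1=[P2,P5] Q2=[]
t=14-16: P1@Q0 runs 2, rem=2, I/O yield, promote→Q0. Q0=[P3,P4,P1] Q1=[P2,P5] Q2=[]
t=16-17: P3@Q0 runs 1, rem=4, I/O yield, promote→Q0. Q0=[P4,P1,P3] Q1=[P2,P5] Q2=[]
t=17-18: P4@Q0 runs 1, rem=2, I/O yield, promote→Q0. Q0=[P1,P3,P4] Q1=[P2,P5] Q2=[]
t=18-20: P1@Q0 runs 2, rem=0, completes. Q0=[P3,P4] Q1=[P2,P5] Q2=[]
t=20-21: P3@Q0 runs 1, rem=3, I/O yield, promote→Q0. Q0=[P4,P3] Q1=[P2,P5] Q2=[]
t=21-22: P4@Q0 runs 1, rem=1, I/O yield, promote→Q0. Q0=[P3,P4] Q1=[P2,P5] Q2=[]
t=22-23: P3@Q0 runs 1, rem=2, I/O yield, promote→Q0. Q0=[P4,P3] Q1=[P2,P5] Q2=[]
t=23-24: P4@Q0 runs 1, rem=0, completes. Q0=[P3] Q1=[P2,P5] Q2=[]
t=24-25: P3@Q0 runs 1, rem=1, I/O yield, promote→Q0. Q0=[P3] Q1=[P2,P5] Q2=[]
t=25-26: P3@Q0 runs 1, rem=0, completes. Q0=[] Q1=[P2,P5] Q2=[]
t=26-32: P2@Q1 runs 6, rem=1, quantum used, demote→Q2. Q0=[] Q1=[P5] Q2=[P2]
t=32-33: P5@Q1 runs 1, rem=0, completes. Q0=[] Q1=[] Q2=[P2]
t=33-34: P2@Q2 runs 1, rem=0, completes. Q0=[] Q1=[] Q2=[]

Answer: P1,P4,P3,P5,P2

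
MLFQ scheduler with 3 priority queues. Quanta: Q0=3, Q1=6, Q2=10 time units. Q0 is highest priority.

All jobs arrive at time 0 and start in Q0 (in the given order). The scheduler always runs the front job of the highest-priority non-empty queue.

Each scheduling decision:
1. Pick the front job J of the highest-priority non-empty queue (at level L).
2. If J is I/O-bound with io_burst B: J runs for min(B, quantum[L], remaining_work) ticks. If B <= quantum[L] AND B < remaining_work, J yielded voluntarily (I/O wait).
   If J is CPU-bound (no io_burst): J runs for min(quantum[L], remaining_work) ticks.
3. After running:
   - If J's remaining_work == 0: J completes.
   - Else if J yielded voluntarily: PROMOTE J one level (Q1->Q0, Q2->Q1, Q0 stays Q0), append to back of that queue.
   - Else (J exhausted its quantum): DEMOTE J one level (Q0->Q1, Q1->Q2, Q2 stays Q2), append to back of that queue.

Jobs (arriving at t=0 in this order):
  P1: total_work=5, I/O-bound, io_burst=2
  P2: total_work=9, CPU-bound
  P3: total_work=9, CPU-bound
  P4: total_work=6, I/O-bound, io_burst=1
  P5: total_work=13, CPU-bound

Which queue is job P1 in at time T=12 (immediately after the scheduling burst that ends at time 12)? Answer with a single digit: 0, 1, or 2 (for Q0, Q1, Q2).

Answer: 0

Derivation:
t=0-2: P1@Q0 runs 2, rem=3, I/O yield, promote→Q0. Q0=[P2,P3,P4,P5,P1] Q1=[] Q2=[]
t=2-5: P2@Q0 runs 3, rem=6, quantum used, demote→Q1. Q0=[P3,P4,P5,P1] Q1=[P2] Q2=[]
t=5-8: P3@Q0 runs 3, rem=6, quantum used, demote→Q1. Q0=[P4,P5,P1] Q1=[P2,P3] Q2=[]
t=8-9: P4@Q0 runs 1, rem=5, I/O yield, promote→Q0. Q0=[P5,P1,P4] Q1=[P2,P3] Q2=[]
t=9-12: P5@Q0 runs 3, rem=10, quantum used, demote→Q1. Q0=[P1,P4] Q1=[P2,P3,P5] Q2=[]
t=12-14: P1@Q0 runs 2, rem=1, I/O yield, promote→Q0. Q0=[P4,P1] Q1=[P2,P3,P5] Q2=[]
t=14-15: P4@Q0 runs 1, rem=4, I/O yield, promote→Q0. Q0=[P1,P4] Q1=[P2,P3,P5] Q2=[]
t=15-16: P1@Q0 runs 1, rem=0, completes. Q0=[P4] Q1=[P2,P3,P5] Q2=[]
t=16-17: P4@Q0 runs 1, rem=3, I/O yield, promote→Q0. Q0=[P4] Q1=[P2,P3,P5] Q2=[]
t=17-18: P4@Q0 runs 1, rem=2, I/O yield, promote→Q0. Q0=[P4] Q1=[P2,P3,P5] Q2=[]
t=18-19: P4@Q0 runs 1, rem=1, I/O yield, promote→Q0. Q0=[P4] Q1=[P2,P3,P5] Q2=[]
t=19-20: P4@Q0 runs 1, rem=0, completes. Q0=[] Q1=[P2,P3,P5] Q2=[]
t=20-26: P2@Q1 runs 6, rem=0, completes. Q0=[] Q1=[P3,P5] Q2=[]
t=26-32: P3@Q1 runs 6, rem=0, completes. Q0=[] Q1=[P5] Q2=[]
t=32-38: P5@Q1 runs 6, rem=4, quantum used, demote→Q2. Q0=[] Q1=[] Q2=[P5]
t=38-42: P5@Q2 runs 4, rem=0, completes. Q0=[] Q1=[] Q2=[]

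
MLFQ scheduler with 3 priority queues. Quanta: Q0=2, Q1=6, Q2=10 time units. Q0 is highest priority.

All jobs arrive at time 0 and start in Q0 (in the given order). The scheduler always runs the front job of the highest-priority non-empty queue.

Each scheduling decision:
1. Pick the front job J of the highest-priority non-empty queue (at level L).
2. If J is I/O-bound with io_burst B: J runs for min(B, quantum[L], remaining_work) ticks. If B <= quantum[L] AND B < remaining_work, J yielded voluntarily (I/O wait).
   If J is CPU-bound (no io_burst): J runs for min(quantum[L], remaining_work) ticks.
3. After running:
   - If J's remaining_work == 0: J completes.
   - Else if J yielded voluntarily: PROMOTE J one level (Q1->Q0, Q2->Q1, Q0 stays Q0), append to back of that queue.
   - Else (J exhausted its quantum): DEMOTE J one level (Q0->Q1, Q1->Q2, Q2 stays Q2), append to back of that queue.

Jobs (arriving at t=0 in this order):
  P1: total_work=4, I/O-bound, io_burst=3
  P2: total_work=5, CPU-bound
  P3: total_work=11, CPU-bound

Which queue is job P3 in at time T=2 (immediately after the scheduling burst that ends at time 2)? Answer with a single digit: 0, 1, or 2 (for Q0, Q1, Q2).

t=0-2: P1@Q0 runs 2, rem=2, quantum used, demote→Q1. Q0=[P2,P3] Q1=[P1] Q2=[]
t=2-4: P2@Q0 runs 2, rem=3, quantum used, demote→Q1. Q0=[P3] Q1=[P1,P2] Q2=[]
t=4-6: P3@Q0 runs 2, rem=9, quantum used, demote→Q1. Q0=[] Q1=[P1,P2,P3] Q2=[]
t=6-8: P1@Q1 runs 2, rem=0, completes. Q0=[] Q1=[P2,P3] Q2=[]
t=8-11: P2@Q1 runs 3, rem=0, completes. Q0=[] Q1=[P3] Q2=[]
t=11-17: P3@Q1 runs 6, rem=3, quantum used, demote→Q2. Q0=[] Q1=[] Q2=[P3]
t=17-20: P3@Q2 runs 3, rem=0, completes. Q0=[] Q1=[] Q2=[]

Answer: 0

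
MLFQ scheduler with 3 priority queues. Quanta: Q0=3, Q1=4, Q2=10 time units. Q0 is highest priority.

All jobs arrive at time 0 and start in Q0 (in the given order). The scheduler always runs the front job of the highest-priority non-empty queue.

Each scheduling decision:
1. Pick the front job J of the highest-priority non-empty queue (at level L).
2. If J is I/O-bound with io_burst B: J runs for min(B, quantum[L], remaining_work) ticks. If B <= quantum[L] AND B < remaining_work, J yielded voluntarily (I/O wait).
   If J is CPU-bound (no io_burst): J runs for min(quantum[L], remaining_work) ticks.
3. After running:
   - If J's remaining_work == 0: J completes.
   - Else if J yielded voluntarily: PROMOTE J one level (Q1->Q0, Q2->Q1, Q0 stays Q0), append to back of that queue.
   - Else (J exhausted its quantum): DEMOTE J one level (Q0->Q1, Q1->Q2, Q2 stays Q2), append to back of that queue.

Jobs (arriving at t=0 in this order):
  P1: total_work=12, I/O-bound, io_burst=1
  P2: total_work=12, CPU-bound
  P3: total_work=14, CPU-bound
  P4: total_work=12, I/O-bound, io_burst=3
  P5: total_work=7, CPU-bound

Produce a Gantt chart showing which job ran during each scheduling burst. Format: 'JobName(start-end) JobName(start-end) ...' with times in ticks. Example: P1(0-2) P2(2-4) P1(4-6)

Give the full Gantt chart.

Answer: P1(0-1) P2(1-4) P3(4-7) P4(7-10) P5(10-13) P1(13-14) P4(14-17) P1(17-18) P4(18-21) P1(21-22) P4(22-25) P1(25-26) P1(26-27) P1(27-28) P1(28-29) P1(29-30) P1(30-31) P1(31-32) P1(32-33) P2(33-37) P3(37-41) P5(41-45) P2(45-50) P3(50-57)

Derivation:
t=0-1: P1@Q0 runs 1, rem=11, I/O yield, promote→Q0. Q0=[P2,P3,P4,P5,P1] Q1=[] Q2=[]
t=1-4: P2@Q0 runs 3, rem=9, quantum used, demote→Q1. Q0=[P3,P4,P5,P1] Q1=[P2] Q2=[]
t=4-7: P3@Q0 runs 3, rem=11, quantum used, demote→Q1. Q0=[P4,P5,P1] Q1=[P2,P3] Q2=[]
t=7-10: P4@Q0 runs 3, rem=9, I/O yield, promote→Q0. Q0=[P5,P1,P4] Q1=[P2,P3] Q2=[]
t=10-13: P5@Q0 runs 3, rem=4, quantum used, demote→Q1. Q0=[P1,P4] Q1=[P2,P3,P5] Q2=[]
t=13-14: P1@Q0 runs 1, rem=10, I/O yield, promote→Q0. Q0=[P4,P1] Q1=[P2,P3,P5] Q2=[]
t=14-17: P4@Q0 runs 3, rem=6, I/O yield, promote→Q0. Q0=[P1,P4] Q1=[P2,P3,P5] Q2=[]
t=17-18: P1@Q0 runs 1, rem=9, I/O yield, promote→Q0. Q0=[P4,P1] Q1=[P2,P3,P5] Q2=[]
t=18-21: P4@Q0 runs 3, rem=3, I/O yield, promote→Q0. Q0=[P1,P4] Q1=[P2,P3,P5] Q2=[]
t=21-22: P1@Q0 runs 1, rem=8, I/O yield, promote→Q0. Q0=[P4,P1] Q1=[P2,P3,P5] Q2=[]
t=22-25: P4@Q0 runs 3, rem=0, completes. Q0=[P1] Q1=[P2,P3,P5] Q2=[]
t=25-26: P1@Q0 runs 1, rem=7, I/O yield, promote→Q0. Q0=[P1] Q1=[P2,P3,P5] Q2=[]
t=26-27: P1@Q0 runs 1, rem=6, I/O yield, promote→Q0. Q0=[P1] Q1=[P2,P3,P5] Q2=[]
t=27-28: P1@Q0 runs 1, rem=5, I/O yield, promote→Q0. Q0=[P1] Q1=[P2,P3,P5] Q2=[]
t=28-29: P1@Q0 runs 1, rem=4, I/O yield, promote→Q0. Q0=[P1] Q1=[P2,P3,P5] Q2=[]
t=29-30: P1@Q0 runs 1, rem=3, I/O yield, promote→Q0. Q0=[P1] Q1=[P2,P3,P5] Q2=[]
t=30-31: P1@Q0 runs 1, rem=2, I/O yield, promote→Q0. Q0=[P1] Q1=[P2,P3,P5] Q2=[]
t=31-32: P1@Q0 runs 1, rem=1, I/O yield, promote→Q0. Q0=[P1] Q1=[P2,P3,P5] Q2=[]
t=32-33: P1@Q0 runs 1, rem=0, completes. Q0=[] Q1=[P2,P3,P5] Q2=[]
t=33-37: P2@Q1 runs 4, rem=5, quantum used, demote→Q2. Q0=[] Q1=[P3,P5] Q2=[P2]
t=37-41: P3@Q1 runs 4, rem=7, quantum used, demote→Q2. Q0=[] Q1=[P5] Q2=[P2,P3]
t=41-45: P5@Q1 runs 4, rem=0, completes. Q0=[] Q1=[] Q2=[P2,P3]
t=45-50: P2@Q2 runs 5, rem=0, completes. Q0=[] Q1=[] Q2=[P3]
t=50-57: P3@Q2 runs 7, rem=0, completes. Q0=[] Q1=[] Q2=[]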